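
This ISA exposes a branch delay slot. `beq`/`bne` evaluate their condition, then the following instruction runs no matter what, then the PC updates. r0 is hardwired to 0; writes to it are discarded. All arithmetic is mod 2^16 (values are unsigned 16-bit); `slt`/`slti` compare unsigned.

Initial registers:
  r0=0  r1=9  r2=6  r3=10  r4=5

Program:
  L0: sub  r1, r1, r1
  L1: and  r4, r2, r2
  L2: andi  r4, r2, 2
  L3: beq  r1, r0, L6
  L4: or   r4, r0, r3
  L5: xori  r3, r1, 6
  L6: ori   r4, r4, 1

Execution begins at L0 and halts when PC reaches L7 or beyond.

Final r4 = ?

11

[0] sub  r1, r1, r1  →  {r0:0, r1:0, r2:6, r3:10, r4:5}
[1] and  r4, r2, r2  →  {r0:0, r1:0, r2:6, r3:10, r4:6}
[2] andi  r4, r2, 2  →  {r0:0, r1:0, r2:6, r3:10, r4:2}
[3] beq  r1, r0, L6  →  {r0:0, r1:0, r2:6, r3:10, r4:2}  ⟨branch taken⟩
[4] or   r4, r0, r3  →  {r0:0, r1:0, r2:6, r3:10, r4:10}
[6] ori   r4, r4, 1  →  {r0:0, r1:0, r2:6, r3:10, r4:11}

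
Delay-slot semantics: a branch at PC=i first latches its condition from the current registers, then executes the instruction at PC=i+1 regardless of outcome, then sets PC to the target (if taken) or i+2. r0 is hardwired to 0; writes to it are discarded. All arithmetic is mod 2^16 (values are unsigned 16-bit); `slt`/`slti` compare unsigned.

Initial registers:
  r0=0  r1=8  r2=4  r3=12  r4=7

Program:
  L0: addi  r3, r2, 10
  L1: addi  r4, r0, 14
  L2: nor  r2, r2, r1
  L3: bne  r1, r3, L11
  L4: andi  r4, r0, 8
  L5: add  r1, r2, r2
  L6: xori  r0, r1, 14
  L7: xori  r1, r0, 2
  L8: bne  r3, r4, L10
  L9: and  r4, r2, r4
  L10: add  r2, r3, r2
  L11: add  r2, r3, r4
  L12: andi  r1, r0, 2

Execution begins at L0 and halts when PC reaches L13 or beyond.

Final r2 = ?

14

#0 addi  r3, r2, 10 ; 0/8/4/14/7
#1 addi  r4, r0, 14 ; 0/8/4/14/14
#2 nor  r2, r2, r1 ; 0/8/65523/14/14
#3 bne  r1, r3, L11 ; 0/8/65523/14/14 ; →target
#4 andi  r4, r0, 8 ; 0/8/65523/14/0
#11 add  r2, r3, r4 ; 0/8/14/14/0
#12 andi  r1, r0, 2 ; 0/0/14/14/0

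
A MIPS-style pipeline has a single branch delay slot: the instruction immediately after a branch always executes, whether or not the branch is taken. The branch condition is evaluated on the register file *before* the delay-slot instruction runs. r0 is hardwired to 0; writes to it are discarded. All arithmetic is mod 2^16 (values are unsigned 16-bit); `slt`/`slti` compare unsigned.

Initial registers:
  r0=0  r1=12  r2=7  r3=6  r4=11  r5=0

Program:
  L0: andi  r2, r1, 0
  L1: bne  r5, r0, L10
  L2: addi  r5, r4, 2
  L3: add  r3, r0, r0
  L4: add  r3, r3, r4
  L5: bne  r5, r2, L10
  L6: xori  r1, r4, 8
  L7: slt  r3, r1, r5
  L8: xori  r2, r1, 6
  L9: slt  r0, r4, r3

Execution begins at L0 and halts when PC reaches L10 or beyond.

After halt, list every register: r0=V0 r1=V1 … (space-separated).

#0 andi  r2, r1, 0 ; 0/12/0/6/11/0
#1 bne  r5, r0, L10 ; 0/12/0/6/11/0 ; →fallthru
#2 addi  r5, r4, 2 ; 0/12/0/6/11/13
#3 add  r3, r0, r0 ; 0/12/0/0/11/13
#4 add  r3, r3, r4 ; 0/12/0/11/11/13
#5 bne  r5, r2, L10 ; 0/12/0/11/11/13 ; →target
#6 xori  r1, r4, 8 ; 0/3/0/11/11/13

r0=0 r1=3 r2=0 r3=11 r4=11 r5=13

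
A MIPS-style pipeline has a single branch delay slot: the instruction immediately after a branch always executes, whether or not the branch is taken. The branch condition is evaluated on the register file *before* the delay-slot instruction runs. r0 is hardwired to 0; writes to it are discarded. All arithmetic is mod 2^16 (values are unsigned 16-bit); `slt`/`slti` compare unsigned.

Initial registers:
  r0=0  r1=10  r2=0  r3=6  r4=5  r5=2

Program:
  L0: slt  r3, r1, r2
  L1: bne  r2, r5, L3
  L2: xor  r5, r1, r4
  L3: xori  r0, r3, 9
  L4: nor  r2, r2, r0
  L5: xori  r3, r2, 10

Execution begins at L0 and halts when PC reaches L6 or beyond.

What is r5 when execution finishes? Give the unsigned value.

#0 slt  r3, r1, r2 ; 0/10/0/0/5/2
#1 bne  r2, r5, L3 ; 0/10/0/0/5/2 ; →target
#2 xor  r5, r1, r4 ; 0/10/0/0/5/15
#3 xori  r0, r3, 9 ; 0/10/0/0/5/15
#4 nor  r2, r2, r0 ; 0/10/65535/0/5/15
#5 xori  r3, r2, 10 ; 0/10/65535/65525/5/15

15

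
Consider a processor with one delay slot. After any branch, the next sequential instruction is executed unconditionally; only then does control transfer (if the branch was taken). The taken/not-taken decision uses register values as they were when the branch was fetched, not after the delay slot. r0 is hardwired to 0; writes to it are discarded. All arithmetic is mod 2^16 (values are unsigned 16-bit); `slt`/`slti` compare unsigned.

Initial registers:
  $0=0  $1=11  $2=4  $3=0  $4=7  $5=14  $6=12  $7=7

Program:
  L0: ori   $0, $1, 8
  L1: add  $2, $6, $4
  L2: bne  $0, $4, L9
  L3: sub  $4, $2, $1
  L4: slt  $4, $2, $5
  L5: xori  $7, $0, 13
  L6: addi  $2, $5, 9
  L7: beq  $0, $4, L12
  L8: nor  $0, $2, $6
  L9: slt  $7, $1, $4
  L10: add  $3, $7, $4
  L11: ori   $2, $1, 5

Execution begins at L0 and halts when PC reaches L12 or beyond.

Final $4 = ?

8

  step pc=0: ori   $0, $1, 8  regs=(0,11,4,0,7,14,12,7)
  step pc=1: add  $2, $6, $4  regs=(0,11,19,0,7,14,12,7)
  step pc=2: bne  $0, $4, L9  cond=T  regs=(0,11,19,0,7,14,12,7)
  step pc=3: sub  $4, $2, $1  regs=(0,11,19,0,8,14,12,7)
  step pc=9: slt  $7, $1, $4  regs=(0,11,19,0,8,14,12,0)
  step pc=10: add  $3, $7, $4  regs=(0,11,19,8,8,14,12,0)
  step pc=11: ori   $2, $1, 5  regs=(0,11,15,8,8,14,12,0)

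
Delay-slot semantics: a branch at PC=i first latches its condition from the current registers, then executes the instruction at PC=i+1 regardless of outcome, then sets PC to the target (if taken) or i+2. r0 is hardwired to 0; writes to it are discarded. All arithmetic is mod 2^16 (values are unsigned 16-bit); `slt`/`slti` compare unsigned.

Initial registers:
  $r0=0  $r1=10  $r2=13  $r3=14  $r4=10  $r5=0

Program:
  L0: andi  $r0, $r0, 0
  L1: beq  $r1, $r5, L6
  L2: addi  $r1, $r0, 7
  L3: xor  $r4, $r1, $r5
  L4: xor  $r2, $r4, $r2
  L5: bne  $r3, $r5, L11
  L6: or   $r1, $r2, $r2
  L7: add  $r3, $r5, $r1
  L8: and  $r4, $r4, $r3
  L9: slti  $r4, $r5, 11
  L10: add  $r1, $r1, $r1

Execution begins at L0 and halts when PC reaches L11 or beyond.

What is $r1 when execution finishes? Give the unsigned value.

10

PC=0  andi  $r0, $r0, 0      | $r0=0 $r1=10 $r2=13 $r3=14 $r4=10 $r5=0
PC=1  beq  $r1, $r5, L6      | $r0=0 $r1=10 $r2=13 $r3=14 $r4=10 $r5=0  [not taken]
PC=2  addi  $r1, $r0, 7      | $r0=0 $r1=7 $r2=13 $r3=14 $r4=10 $r5=0
PC=3  xor  $r4, $r1, $r5     | $r0=0 $r1=7 $r2=13 $r3=14 $r4=7 $r5=0
PC=4  xor  $r2, $r4, $r2     | $r0=0 $r1=7 $r2=10 $r3=14 $r4=7 $r5=0
PC=5  bne  $r3, $r5, L11     | $r0=0 $r1=7 $r2=10 $r3=14 $r4=7 $r5=0  [TAKEN]
PC=6  or   $r1, $r2, $r2     | $r0=0 $r1=10 $r2=10 $r3=14 $r4=7 $r5=0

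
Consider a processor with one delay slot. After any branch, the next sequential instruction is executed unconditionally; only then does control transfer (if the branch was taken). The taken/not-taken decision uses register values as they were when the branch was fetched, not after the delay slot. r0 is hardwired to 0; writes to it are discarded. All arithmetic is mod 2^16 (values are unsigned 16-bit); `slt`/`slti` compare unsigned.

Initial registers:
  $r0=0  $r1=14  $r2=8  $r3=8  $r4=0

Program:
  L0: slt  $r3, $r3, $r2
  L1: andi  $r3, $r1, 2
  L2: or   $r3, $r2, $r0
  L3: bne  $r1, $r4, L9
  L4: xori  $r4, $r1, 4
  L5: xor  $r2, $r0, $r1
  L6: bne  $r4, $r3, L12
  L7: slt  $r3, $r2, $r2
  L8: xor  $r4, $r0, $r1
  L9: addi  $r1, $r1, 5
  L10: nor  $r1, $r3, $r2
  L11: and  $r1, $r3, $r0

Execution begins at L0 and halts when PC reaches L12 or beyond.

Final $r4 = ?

[0] slt  $r3, $r3, $r2  →  {$r0:0, $r1:14, $r2:8, $r3:0, $r4:0}
[1] andi  $r3, $r1, 2  →  {$r0:0, $r1:14, $r2:8, $r3:2, $r4:0}
[2] or   $r3, $r2, $r0  →  {$r0:0, $r1:14, $r2:8, $r3:8, $r4:0}
[3] bne  $r1, $r4, L9  →  {$r0:0, $r1:14, $r2:8, $r3:8, $r4:0}  ⟨branch taken⟩
[4] xori  $r4, $r1, 4  →  {$r0:0, $r1:14, $r2:8, $r3:8, $r4:10}
[9] addi  $r1, $r1, 5  →  {$r0:0, $r1:19, $r2:8, $r3:8, $r4:10}
[10] nor  $r1, $r3, $r2  →  {$r0:0, $r1:65527, $r2:8, $r3:8, $r4:10}
[11] and  $r1, $r3, $r0  →  {$r0:0, $r1:0, $r2:8, $r3:8, $r4:10}

10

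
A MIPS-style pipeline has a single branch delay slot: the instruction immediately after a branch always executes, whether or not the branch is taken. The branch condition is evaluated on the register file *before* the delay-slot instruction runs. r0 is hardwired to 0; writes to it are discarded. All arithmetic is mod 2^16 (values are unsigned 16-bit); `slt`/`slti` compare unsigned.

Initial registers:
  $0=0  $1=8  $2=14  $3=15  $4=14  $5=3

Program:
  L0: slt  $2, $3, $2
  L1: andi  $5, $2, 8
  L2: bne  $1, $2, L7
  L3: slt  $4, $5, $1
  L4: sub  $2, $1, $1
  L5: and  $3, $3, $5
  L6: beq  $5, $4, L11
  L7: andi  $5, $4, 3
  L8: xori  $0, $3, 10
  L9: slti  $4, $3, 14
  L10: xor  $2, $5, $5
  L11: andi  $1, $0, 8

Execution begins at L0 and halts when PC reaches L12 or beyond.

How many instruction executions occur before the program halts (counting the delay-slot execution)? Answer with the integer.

  step pc=0: slt  $2, $3, $2  regs=(0,8,0,15,14,3)
  step pc=1: andi  $5, $2, 8  regs=(0,8,0,15,14,0)
  step pc=2: bne  $1, $2, L7  cond=T  regs=(0,8,0,15,14,0)
  step pc=3: slt  $4, $5, $1  regs=(0,8,0,15,1,0)
  step pc=7: andi  $5, $4, 3  regs=(0,8,0,15,1,1)
  step pc=8: xori  $0, $3, 10  regs=(0,8,0,15,1,1)
  step pc=9: slti  $4, $3, 14  regs=(0,8,0,15,0,1)
  step pc=10: xor  $2, $5, $5  regs=(0,8,0,15,0,1)
  step pc=11: andi  $1, $0, 8  regs=(0,0,0,15,0,1)

9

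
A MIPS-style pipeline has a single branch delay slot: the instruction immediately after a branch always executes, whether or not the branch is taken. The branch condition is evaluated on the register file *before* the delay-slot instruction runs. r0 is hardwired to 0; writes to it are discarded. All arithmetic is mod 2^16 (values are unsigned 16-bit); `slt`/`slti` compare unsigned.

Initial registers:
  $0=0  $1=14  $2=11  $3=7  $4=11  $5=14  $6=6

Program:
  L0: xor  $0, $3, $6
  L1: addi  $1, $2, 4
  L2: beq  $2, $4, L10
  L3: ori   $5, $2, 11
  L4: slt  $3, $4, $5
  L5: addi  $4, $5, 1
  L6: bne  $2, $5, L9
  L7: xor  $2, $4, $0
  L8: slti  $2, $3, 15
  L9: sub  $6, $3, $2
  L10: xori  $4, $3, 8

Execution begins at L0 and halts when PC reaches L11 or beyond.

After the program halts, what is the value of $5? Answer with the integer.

11

PC=0  xor  $0, $3, $6        | $0=0 $1=14 $2=11 $3=7 $4=11 $5=14 $6=6
PC=1  addi  $1, $2, 4        | $0=0 $1=15 $2=11 $3=7 $4=11 $5=14 $6=6
PC=2  beq  $2, $4, L10       | $0=0 $1=15 $2=11 $3=7 $4=11 $5=14 $6=6  [TAKEN]
PC=3  ori   $5, $2, 11       | $0=0 $1=15 $2=11 $3=7 $4=11 $5=11 $6=6
PC=10 xori  $4, $3, 8        | $0=0 $1=15 $2=11 $3=7 $4=15 $5=11 $6=6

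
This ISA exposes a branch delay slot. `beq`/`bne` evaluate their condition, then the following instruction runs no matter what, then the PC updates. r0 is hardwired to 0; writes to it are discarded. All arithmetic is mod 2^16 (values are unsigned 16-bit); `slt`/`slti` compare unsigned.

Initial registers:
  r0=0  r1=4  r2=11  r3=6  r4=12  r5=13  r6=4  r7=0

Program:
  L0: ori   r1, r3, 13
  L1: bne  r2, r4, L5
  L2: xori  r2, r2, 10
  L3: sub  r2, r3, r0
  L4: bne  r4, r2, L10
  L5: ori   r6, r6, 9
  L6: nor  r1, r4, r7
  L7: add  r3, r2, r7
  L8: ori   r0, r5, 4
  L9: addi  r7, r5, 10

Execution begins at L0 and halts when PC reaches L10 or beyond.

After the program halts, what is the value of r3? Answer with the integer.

1

  step pc=0: ori   r1, r3, 13  regs=(0,15,11,6,12,13,4,0)
  step pc=1: bne  r2, r4, L5  cond=T  regs=(0,15,11,6,12,13,4,0)
  step pc=2: xori  r2, r2, 10  regs=(0,15,1,6,12,13,4,0)
  step pc=5: ori   r6, r6, 9  regs=(0,15,1,6,12,13,13,0)
  step pc=6: nor  r1, r4, r7  regs=(0,65523,1,6,12,13,13,0)
  step pc=7: add  r3, r2, r7  regs=(0,65523,1,1,12,13,13,0)
  step pc=8: ori   r0, r5, 4  regs=(0,65523,1,1,12,13,13,0)
  step pc=9: addi  r7, r5, 10  regs=(0,65523,1,1,12,13,13,23)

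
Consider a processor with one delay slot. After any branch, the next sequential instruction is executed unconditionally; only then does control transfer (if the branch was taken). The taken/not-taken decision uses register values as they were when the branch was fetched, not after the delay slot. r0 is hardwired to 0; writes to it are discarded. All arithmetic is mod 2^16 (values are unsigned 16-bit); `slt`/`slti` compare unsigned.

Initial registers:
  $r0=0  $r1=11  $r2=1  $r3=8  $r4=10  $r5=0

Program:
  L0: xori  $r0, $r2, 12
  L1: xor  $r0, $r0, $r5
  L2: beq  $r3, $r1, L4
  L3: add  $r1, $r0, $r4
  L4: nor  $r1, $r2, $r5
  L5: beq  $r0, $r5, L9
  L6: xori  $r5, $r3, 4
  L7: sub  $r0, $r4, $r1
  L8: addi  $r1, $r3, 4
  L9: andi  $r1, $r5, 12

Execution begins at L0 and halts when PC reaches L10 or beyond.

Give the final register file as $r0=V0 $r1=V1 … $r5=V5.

  step pc=0: xori  $r0, $r2, 12  regs=(0,11,1,8,10,0)
  step pc=1: xor  $r0, $r0, $r5  regs=(0,11,1,8,10,0)
  step pc=2: beq  $r3, $r1, L4  cond=F  regs=(0,11,1,8,10,0)
  step pc=3: add  $r1, $r0, $r4  regs=(0,10,1,8,10,0)
  step pc=4: nor  $r1, $r2, $r5  regs=(0,65534,1,8,10,0)
  step pc=5: beq  $r0, $r5, L9  cond=T  regs=(0,65534,1,8,10,0)
  step pc=6: xori  $r5, $r3, 4  regs=(0,65534,1,8,10,12)
  step pc=9: andi  $r1, $r5, 12  regs=(0,12,1,8,10,12)

$r0=0 $r1=12 $r2=1 $r3=8 $r4=10 $r5=12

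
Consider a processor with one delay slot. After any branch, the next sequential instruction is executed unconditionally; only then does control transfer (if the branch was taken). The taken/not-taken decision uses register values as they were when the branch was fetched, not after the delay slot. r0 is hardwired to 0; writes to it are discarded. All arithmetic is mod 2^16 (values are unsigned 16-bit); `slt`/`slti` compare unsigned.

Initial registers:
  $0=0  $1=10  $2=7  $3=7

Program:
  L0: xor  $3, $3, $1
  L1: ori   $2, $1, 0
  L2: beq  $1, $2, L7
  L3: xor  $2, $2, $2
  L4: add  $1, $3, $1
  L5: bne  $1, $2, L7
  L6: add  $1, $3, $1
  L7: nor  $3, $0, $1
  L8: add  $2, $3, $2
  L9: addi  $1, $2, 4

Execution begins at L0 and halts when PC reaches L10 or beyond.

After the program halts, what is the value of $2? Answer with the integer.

65525

  step pc=0: xor  $3, $3, $1  regs=(0,10,7,13)
  step pc=1: ori   $2, $1, 0  regs=(0,10,10,13)
  step pc=2: beq  $1, $2, L7  cond=T  regs=(0,10,10,13)
  step pc=3: xor  $2, $2, $2  regs=(0,10,0,13)
  step pc=7: nor  $3, $0, $1  regs=(0,10,0,65525)
  step pc=8: add  $2, $3, $2  regs=(0,10,65525,65525)
  step pc=9: addi  $1, $2, 4  regs=(0,65529,65525,65525)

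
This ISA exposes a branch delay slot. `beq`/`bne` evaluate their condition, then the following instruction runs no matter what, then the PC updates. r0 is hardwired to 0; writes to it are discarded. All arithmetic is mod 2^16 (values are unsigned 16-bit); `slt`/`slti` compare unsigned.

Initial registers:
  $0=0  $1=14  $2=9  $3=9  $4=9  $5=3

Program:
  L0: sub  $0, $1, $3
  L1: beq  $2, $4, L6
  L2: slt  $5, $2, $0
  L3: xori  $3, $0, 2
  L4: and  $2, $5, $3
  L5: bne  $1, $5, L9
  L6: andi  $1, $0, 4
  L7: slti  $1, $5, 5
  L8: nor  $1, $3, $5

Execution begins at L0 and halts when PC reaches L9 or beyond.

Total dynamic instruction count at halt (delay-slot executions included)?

6

  step pc=0: sub  $0, $1, $3  regs=(0,14,9,9,9,3)
  step pc=1: beq  $2, $4, L6  cond=T  regs=(0,14,9,9,9,3)
  step pc=2: slt  $5, $2, $0  regs=(0,14,9,9,9,0)
  step pc=6: andi  $1, $0, 4  regs=(0,0,9,9,9,0)
  step pc=7: slti  $1, $5, 5  regs=(0,1,9,9,9,0)
  step pc=8: nor  $1, $3, $5  regs=(0,65526,9,9,9,0)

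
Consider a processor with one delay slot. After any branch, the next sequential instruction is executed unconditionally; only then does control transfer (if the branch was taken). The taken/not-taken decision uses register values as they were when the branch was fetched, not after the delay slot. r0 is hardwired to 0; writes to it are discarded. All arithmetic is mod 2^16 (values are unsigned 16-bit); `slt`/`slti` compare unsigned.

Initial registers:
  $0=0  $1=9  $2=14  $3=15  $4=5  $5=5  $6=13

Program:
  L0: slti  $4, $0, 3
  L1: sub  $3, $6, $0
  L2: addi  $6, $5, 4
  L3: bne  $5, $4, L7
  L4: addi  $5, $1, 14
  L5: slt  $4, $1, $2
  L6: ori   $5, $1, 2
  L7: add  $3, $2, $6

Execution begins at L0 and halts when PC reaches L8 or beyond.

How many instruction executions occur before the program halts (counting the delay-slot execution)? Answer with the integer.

6

PC=0  slti  $4, $0, 3        | $0=0 $1=9 $2=14 $3=15 $4=1 $5=5 $6=13
PC=1  sub  $3, $6, $0        | $0=0 $1=9 $2=14 $3=13 $4=1 $5=5 $6=13
PC=2  addi  $6, $5, 4        | $0=0 $1=9 $2=14 $3=13 $4=1 $5=5 $6=9
PC=3  bne  $5, $4, L7        | $0=0 $1=9 $2=14 $3=13 $4=1 $5=5 $6=9  [TAKEN]
PC=4  addi  $5, $1, 14       | $0=0 $1=9 $2=14 $3=13 $4=1 $5=23 $6=9
PC=7  add  $3, $2, $6        | $0=0 $1=9 $2=14 $3=23 $4=1 $5=23 $6=9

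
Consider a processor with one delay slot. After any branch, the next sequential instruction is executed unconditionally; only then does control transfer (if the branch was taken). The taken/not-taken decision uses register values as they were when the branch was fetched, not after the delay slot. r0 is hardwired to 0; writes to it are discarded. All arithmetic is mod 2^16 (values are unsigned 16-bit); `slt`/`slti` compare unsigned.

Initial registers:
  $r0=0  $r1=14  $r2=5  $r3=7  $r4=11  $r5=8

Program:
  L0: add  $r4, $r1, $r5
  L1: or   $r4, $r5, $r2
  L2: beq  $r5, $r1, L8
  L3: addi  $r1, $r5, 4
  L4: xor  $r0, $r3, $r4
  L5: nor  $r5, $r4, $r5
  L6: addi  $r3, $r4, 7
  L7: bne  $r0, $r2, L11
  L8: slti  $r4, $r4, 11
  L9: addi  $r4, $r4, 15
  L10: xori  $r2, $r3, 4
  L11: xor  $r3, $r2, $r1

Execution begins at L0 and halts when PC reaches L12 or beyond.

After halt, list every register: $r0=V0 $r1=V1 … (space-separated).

PC=0  add  $r4, $r1, $r5     | $r0=0 $r1=14 $r2=5 $r3=7 $r4=22 $r5=8
PC=1  or   $r4, $r5, $r2     | $r0=0 $r1=14 $r2=5 $r3=7 $r4=13 $r5=8
PC=2  beq  $r5, $r1, L8      | $r0=0 $r1=14 $r2=5 $r3=7 $r4=13 $r5=8  [not taken]
PC=3  addi  $r1, $r5, 4      | $r0=0 $r1=12 $r2=5 $r3=7 $r4=13 $r5=8
PC=4  xor  $r0, $r3, $r4     | $r0=0 $r1=12 $r2=5 $r3=7 $r4=13 $r5=8
PC=5  nor  $r5, $r4, $r5     | $r0=0 $r1=12 $r2=5 $r3=7 $r4=13 $r5=65522
PC=6  addi  $r3, $r4, 7      | $r0=0 $r1=12 $r2=5 $r3=20 $r4=13 $r5=65522
PC=7  bne  $r0, $r2, L11     | $r0=0 $r1=12 $r2=5 $r3=20 $r4=13 $r5=65522  [TAKEN]
PC=8  slti  $r4, $r4, 11     | $r0=0 $r1=12 $r2=5 $r3=20 $r4=0 $r5=65522
PC=11 xor  $r3, $r2, $r1     | $r0=0 $r1=12 $r2=5 $r3=9 $r4=0 $r5=65522

$r0=0 $r1=12 $r2=5 $r3=9 $r4=0 $r5=65522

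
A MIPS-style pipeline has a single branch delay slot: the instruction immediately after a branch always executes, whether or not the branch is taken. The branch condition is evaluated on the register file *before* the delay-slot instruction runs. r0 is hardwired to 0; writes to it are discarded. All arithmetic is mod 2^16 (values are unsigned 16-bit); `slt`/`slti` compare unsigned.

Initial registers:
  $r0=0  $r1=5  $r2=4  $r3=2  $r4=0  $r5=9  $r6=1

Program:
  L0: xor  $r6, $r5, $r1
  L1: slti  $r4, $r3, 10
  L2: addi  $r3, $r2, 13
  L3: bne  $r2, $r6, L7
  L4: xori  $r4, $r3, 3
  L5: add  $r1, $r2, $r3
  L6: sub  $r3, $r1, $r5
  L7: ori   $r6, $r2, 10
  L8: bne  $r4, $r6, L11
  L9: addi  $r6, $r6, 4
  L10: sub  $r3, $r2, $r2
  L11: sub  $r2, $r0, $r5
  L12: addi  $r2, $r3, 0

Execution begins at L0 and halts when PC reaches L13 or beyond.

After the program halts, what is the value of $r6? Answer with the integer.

  step pc=0: xor  $r6, $r5, $r1  regs=(0,5,4,2,0,9,12)
  step pc=1: slti  $r4, $r3, 10  regs=(0,5,4,2,1,9,12)
  step pc=2: addi  $r3, $r2, 13  regs=(0,5,4,17,1,9,12)
  step pc=3: bne  $r2, $r6, L7  cond=T  regs=(0,5,4,17,1,9,12)
  step pc=4: xori  $r4, $r3, 3  regs=(0,5,4,17,18,9,12)
  step pc=7: ori   $r6, $r2, 10  regs=(0,5,4,17,18,9,14)
  step pc=8: bne  $r4, $r6, L11  cond=T  regs=(0,5,4,17,18,9,14)
  step pc=9: addi  $r6, $r6, 4  regs=(0,5,4,17,18,9,18)
  step pc=11: sub  $r2, $r0, $r5  regs=(0,5,65527,17,18,9,18)
  step pc=12: addi  $r2, $r3, 0  regs=(0,5,17,17,18,9,18)

18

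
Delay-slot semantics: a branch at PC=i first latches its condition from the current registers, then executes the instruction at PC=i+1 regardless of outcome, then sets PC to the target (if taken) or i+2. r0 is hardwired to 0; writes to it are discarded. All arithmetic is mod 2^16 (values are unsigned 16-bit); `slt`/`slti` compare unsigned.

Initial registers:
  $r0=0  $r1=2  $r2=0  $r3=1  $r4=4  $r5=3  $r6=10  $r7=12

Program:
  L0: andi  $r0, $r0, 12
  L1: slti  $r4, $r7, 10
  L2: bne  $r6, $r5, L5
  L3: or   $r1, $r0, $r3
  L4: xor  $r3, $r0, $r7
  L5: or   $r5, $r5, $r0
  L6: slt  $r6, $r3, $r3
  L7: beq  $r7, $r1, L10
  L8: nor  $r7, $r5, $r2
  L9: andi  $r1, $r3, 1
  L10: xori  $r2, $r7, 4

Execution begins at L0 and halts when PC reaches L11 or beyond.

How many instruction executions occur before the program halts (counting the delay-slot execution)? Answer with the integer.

10

  step pc=0: andi  $r0, $r0, 12  regs=(0,2,0,1,4,3,10,12)
  step pc=1: slti  $r4, $r7, 10  regs=(0,2,0,1,0,3,10,12)
  step pc=2: bne  $r6, $r5, L5  cond=T  regs=(0,2,0,1,0,3,10,12)
  step pc=3: or   $r1, $r0, $r3  regs=(0,1,0,1,0,3,10,12)
  step pc=5: or   $r5, $r5, $r0  regs=(0,1,0,1,0,3,10,12)
  step pc=6: slt  $r6, $r3, $r3  regs=(0,1,0,1,0,3,0,12)
  step pc=7: beq  $r7, $r1, L10  cond=F  regs=(0,1,0,1,0,3,0,12)
  step pc=8: nor  $r7, $r5, $r2  regs=(0,1,0,1,0,3,0,65532)
  step pc=9: andi  $r1, $r3, 1  regs=(0,1,0,1,0,3,0,65532)
  step pc=10: xori  $r2, $r7, 4  regs=(0,1,65528,1,0,3,0,65532)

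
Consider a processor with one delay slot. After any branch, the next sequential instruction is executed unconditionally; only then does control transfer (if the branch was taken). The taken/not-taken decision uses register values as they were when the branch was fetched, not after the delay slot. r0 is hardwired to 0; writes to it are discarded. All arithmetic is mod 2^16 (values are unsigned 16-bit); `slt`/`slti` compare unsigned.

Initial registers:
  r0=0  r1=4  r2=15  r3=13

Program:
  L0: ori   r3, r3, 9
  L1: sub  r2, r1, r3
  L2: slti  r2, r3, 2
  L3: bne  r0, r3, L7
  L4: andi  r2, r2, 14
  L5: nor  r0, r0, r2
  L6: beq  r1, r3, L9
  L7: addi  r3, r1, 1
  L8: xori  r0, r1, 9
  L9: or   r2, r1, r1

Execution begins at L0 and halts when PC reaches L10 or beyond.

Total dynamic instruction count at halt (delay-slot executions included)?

8

  step pc=0: ori   r3, r3, 9  regs=(0,4,15,13)
  step pc=1: sub  r2, r1, r3  regs=(0,4,65527,13)
  step pc=2: slti  r2, r3, 2  regs=(0,4,0,13)
  step pc=3: bne  r0, r3, L7  cond=T  regs=(0,4,0,13)
  step pc=4: andi  r2, r2, 14  regs=(0,4,0,13)
  step pc=7: addi  r3, r1, 1  regs=(0,4,0,5)
  step pc=8: xori  r0, r1, 9  regs=(0,4,0,5)
  step pc=9: or   r2, r1, r1  regs=(0,4,4,5)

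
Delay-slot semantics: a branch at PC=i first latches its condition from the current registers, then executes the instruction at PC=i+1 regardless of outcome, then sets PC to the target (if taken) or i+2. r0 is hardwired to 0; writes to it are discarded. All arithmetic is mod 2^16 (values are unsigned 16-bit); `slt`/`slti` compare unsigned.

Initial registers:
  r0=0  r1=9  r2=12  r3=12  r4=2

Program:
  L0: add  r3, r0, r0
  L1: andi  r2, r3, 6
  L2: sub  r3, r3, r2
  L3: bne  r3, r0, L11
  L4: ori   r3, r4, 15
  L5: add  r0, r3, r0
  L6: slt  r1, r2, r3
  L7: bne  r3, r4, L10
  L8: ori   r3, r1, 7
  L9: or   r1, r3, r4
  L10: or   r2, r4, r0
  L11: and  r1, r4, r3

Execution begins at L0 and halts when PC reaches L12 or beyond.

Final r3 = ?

[0] add  r3, r0, r0  →  {r0:0, r1:9, r2:12, r3:0, r4:2}
[1] andi  r2, r3, 6  →  {r0:0, r1:9, r2:0, r3:0, r4:2}
[2] sub  r3, r3, r2  →  {r0:0, r1:9, r2:0, r3:0, r4:2}
[3] bne  r3, r0, L11  →  {r0:0, r1:9, r2:0, r3:0, r4:2}  ⟨branch fallthrough⟩
[4] ori   r3, r4, 15  →  {r0:0, r1:9, r2:0, r3:15, r4:2}
[5] add  r0, r3, r0  →  {r0:0, r1:9, r2:0, r3:15, r4:2}
[6] slt  r1, r2, r3  →  {r0:0, r1:1, r2:0, r3:15, r4:2}
[7] bne  r3, r4, L10  →  {r0:0, r1:1, r2:0, r3:15, r4:2}  ⟨branch taken⟩
[8] ori   r3, r1, 7  →  {r0:0, r1:1, r2:0, r3:7, r4:2}
[10] or   r2, r4, r0  →  {r0:0, r1:1, r2:2, r3:7, r4:2}
[11] and  r1, r4, r3  →  {r0:0, r1:2, r2:2, r3:7, r4:2}

7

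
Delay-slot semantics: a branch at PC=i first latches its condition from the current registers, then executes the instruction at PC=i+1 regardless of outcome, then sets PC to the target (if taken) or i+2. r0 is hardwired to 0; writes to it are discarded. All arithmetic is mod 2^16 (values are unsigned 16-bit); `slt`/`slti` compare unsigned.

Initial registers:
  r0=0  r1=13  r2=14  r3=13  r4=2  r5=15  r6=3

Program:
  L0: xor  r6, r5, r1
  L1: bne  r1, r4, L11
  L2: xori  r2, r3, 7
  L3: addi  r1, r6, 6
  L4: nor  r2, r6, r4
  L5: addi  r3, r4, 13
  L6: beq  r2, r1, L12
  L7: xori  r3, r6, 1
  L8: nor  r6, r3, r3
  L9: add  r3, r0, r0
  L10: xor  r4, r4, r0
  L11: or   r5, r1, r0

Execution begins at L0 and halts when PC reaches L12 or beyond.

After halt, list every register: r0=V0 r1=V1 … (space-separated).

PC=0  xor  r6, r5, r1        | r0=0 r1=13 r2=14 r3=13 r4=2 r5=15 r6=2
PC=1  bne  r1, r4, L11       | r0=0 r1=13 r2=14 r3=13 r4=2 r5=15 r6=2  [TAKEN]
PC=2  xori  r2, r3, 7        | r0=0 r1=13 r2=10 r3=13 r4=2 r5=15 r6=2
PC=11 or   r5, r1, r0        | r0=0 r1=13 r2=10 r3=13 r4=2 r5=13 r6=2

r0=0 r1=13 r2=10 r3=13 r4=2 r5=13 r6=2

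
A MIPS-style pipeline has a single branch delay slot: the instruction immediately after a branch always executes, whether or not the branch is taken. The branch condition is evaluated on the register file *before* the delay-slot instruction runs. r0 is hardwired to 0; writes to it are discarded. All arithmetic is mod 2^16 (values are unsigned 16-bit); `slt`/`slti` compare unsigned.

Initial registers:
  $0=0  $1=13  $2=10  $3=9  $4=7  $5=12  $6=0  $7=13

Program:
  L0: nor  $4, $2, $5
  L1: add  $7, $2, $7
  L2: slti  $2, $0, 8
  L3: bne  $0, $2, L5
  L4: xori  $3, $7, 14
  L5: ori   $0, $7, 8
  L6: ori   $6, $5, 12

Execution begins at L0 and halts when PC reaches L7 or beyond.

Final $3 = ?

25

PC=0  nor  $4, $2, $5        | $0=0 $1=13 $2=10 $3=9 $4=65521 $5=12 $6=0 $7=13
PC=1  add  $7, $2, $7        | $0=0 $1=13 $2=10 $3=9 $4=65521 $5=12 $6=0 $7=23
PC=2  slti  $2, $0, 8        | $0=0 $1=13 $2=1 $3=9 $4=65521 $5=12 $6=0 $7=23
PC=3  bne  $0, $2, L5        | $0=0 $1=13 $2=1 $3=9 $4=65521 $5=12 $6=0 $7=23  [TAKEN]
PC=4  xori  $3, $7, 14       | $0=0 $1=13 $2=1 $3=25 $4=65521 $5=12 $6=0 $7=23
PC=5  ori   $0, $7, 8        | $0=0 $1=13 $2=1 $3=25 $4=65521 $5=12 $6=0 $7=23
PC=6  ori   $6, $5, 12       | $0=0 $1=13 $2=1 $3=25 $4=65521 $5=12 $6=12 $7=23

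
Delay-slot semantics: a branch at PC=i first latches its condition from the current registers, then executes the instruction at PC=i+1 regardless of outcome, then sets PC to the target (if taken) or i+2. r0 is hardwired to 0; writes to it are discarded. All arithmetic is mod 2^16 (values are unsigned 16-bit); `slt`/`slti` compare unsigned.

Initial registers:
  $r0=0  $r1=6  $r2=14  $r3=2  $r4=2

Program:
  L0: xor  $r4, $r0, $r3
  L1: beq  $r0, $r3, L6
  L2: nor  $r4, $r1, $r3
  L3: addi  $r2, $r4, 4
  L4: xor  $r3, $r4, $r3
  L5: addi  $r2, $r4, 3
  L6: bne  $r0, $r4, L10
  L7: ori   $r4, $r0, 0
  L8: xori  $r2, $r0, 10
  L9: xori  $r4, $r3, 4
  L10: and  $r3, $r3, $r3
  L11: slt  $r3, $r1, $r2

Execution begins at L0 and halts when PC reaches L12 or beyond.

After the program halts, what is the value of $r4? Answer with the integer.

0

#0 xor  $r4, $r0, $r3 ; 0/6/14/2/2
#1 beq  $r0, $r3, L6 ; 0/6/14/2/2 ; →fallthru
#2 nor  $r4, $r1, $r3 ; 0/6/14/2/65529
#3 addi  $r2, $r4, 4 ; 0/6/65533/2/65529
#4 xor  $r3, $r4, $r3 ; 0/6/65533/65531/65529
#5 addi  $r2, $r4, 3 ; 0/6/65532/65531/65529
#6 bne  $r0, $r4, L10 ; 0/6/65532/65531/65529 ; →target
#7 ori   $r4, $r0, 0 ; 0/6/65532/65531/0
#10 and  $r3, $r3, $r3 ; 0/6/65532/65531/0
#11 slt  $r3, $r1, $r2 ; 0/6/65532/1/0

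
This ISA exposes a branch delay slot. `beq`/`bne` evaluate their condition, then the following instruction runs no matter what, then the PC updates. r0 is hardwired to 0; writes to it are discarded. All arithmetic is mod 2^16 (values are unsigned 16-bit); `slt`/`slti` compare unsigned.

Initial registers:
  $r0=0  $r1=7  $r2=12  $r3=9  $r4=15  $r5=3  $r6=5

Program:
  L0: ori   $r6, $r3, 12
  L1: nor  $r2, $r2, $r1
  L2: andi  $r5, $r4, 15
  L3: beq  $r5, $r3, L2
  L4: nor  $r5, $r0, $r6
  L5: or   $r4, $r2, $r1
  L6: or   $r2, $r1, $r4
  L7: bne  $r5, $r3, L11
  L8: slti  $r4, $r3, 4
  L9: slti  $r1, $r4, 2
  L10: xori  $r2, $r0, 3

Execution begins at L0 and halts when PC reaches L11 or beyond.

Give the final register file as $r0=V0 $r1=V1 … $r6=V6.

[0] ori   $r6, $r3, 12  →  {$r0:0, $r1:7, $r2:12, $r3:9, $r4:15, $r5:3, $r6:13}
[1] nor  $r2, $r2, $r1  →  {$r0:0, $r1:7, $r2:65520, $r3:9, $r4:15, $r5:3, $r6:13}
[2] andi  $r5, $r4, 15  →  {$r0:0, $r1:7, $r2:65520, $r3:9, $r4:15, $r5:15, $r6:13}
[3] beq  $r5, $r3, L2  →  {$r0:0, $r1:7, $r2:65520, $r3:9, $r4:15, $r5:15, $r6:13}  ⟨branch fallthrough⟩
[4] nor  $r5, $r0, $r6  →  {$r0:0, $r1:7, $r2:65520, $r3:9, $r4:15, $r5:65522, $r6:13}
[5] or   $r4, $r2, $r1  →  {$r0:0, $r1:7, $r2:65520, $r3:9, $r4:65527, $r5:65522, $r6:13}
[6] or   $r2, $r1, $r4  →  {$r0:0, $r1:7, $r2:65527, $r3:9, $r4:65527, $r5:65522, $r6:13}
[7] bne  $r5, $r3, L11  →  {$r0:0, $r1:7, $r2:65527, $r3:9, $r4:65527, $r5:65522, $r6:13}  ⟨branch taken⟩
[8] slti  $r4, $r3, 4  →  {$r0:0, $r1:7, $r2:65527, $r3:9, $r4:0, $r5:65522, $r6:13}

$r0=0 $r1=7 $r2=65527 $r3=9 $r4=0 $r5=65522 $r6=13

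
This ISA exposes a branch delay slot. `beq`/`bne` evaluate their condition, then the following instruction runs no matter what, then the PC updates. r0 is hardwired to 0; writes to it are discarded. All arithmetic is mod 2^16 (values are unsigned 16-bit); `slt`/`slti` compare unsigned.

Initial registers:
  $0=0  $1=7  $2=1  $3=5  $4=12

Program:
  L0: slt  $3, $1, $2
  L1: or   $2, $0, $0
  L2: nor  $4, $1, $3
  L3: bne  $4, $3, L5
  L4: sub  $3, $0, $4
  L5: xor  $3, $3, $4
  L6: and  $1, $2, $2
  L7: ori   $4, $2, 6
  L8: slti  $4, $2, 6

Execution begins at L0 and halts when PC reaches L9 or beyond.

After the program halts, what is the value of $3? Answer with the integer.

  step pc=0: slt  $3, $1, $2  regs=(0,7,1,0,12)
  step pc=1: or   $2, $0, $0  regs=(0,7,0,0,12)
  step pc=2: nor  $4, $1, $3  regs=(0,7,0,0,65528)
  step pc=3: bne  $4, $3, L5  cond=T  regs=(0,7,0,0,65528)
  step pc=4: sub  $3, $0, $4  regs=(0,7,0,8,65528)
  step pc=5: xor  $3, $3, $4  regs=(0,7,0,65520,65528)
  step pc=6: and  $1, $2, $2  regs=(0,0,0,65520,65528)
  step pc=7: ori   $4, $2, 6  regs=(0,0,0,65520,6)
  step pc=8: slti  $4, $2, 6  regs=(0,0,0,65520,1)

65520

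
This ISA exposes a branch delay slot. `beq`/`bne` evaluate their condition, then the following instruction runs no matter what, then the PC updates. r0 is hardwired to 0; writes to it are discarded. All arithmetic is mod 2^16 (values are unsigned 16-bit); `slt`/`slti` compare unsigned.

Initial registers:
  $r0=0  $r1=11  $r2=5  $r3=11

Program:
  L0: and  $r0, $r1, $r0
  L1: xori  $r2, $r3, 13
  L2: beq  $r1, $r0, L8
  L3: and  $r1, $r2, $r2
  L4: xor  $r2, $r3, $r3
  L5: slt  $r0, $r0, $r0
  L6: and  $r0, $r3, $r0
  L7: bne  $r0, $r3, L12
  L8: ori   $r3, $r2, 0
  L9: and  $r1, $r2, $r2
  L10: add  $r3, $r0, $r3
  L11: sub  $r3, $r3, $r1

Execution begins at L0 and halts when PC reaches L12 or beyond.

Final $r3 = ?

0

  step pc=0: and  $r0, $r1, $r0  regs=(0,11,5,11)
  step pc=1: xori  $r2, $r3, 13  regs=(0,11,6,11)
  step pc=2: beq  $r1, $r0, L8  cond=F  regs=(0,11,6,11)
  step pc=3: and  $r1, $r2, $r2  regs=(0,6,6,11)
  step pc=4: xor  $r2, $r3, $r3  regs=(0,6,0,11)
  step pc=5: slt  $r0, $r0, $r0  regs=(0,6,0,11)
  step pc=6: and  $r0, $r3, $r0  regs=(0,6,0,11)
  step pc=7: bne  $r0, $r3, L12  cond=T  regs=(0,6,0,11)
  step pc=8: ori   $r3, $r2, 0  regs=(0,6,0,0)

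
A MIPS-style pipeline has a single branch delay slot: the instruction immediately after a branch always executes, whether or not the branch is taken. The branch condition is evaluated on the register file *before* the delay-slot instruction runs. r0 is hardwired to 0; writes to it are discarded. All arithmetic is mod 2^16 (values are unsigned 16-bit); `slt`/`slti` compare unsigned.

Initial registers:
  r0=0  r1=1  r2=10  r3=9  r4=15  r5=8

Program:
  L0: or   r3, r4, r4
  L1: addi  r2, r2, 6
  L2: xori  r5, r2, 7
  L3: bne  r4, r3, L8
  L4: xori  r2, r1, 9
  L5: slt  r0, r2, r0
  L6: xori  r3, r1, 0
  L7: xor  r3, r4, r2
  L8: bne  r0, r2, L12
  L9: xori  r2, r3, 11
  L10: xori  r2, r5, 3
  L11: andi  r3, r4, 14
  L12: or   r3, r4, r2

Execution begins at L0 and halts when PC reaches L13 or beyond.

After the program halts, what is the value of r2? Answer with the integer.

12

  step pc=0: or   r3, r4, r4  regs=(0,1,10,15,15,8)
  step pc=1: addi  r2, r2, 6  regs=(0,1,16,15,15,8)
  step pc=2: xori  r5, r2, 7  regs=(0,1,16,15,15,23)
  step pc=3: bne  r4, r3, L8  cond=F  regs=(0,1,16,15,15,23)
  step pc=4: xori  r2, r1, 9  regs=(0,1,8,15,15,23)
  step pc=5: slt  r0, r2, r0  regs=(0,1,8,15,15,23)
  step pc=6: xori  r3, r1, 0  regs=(0,1,8,1,15,23)
  step pc=7: xor  r3, r4, r2  regs=(0,1,8,7,15,23)
  step pc=8: bne  r0, r2, L12  cond=T  regs=(0,1,8,7,15,23)
  step pc=9: xori  r2, r3, 11  regs=(0,1,12,7,15,23)
  step pc=12: or   r3, r4, r2  regs=(0,1,12,15,15,23)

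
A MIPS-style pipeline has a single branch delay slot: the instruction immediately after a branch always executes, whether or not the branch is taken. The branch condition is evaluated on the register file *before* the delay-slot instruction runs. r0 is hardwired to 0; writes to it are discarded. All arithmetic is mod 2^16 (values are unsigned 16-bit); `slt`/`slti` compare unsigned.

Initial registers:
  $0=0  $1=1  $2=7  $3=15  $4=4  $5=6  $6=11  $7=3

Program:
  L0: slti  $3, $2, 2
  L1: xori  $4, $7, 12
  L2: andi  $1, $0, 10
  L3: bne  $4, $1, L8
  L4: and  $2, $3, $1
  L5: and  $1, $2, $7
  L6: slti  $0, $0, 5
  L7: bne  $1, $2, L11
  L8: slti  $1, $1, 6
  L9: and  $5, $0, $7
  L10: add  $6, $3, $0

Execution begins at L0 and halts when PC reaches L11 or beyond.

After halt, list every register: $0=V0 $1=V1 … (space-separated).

PC=0  slti  $3, $2, 2        | $0=0 $1=1 $2=7 $3=0 $4=4 $5=6 $6=11 $7=3
PC=1  xori  $4, $7, 12       | $0=0 $1=1 $2=7 $3=0 $4=15 $5=6 $6=11 $7=3
PC=2  andi  $1, $0, 10       | $0=0 $1=0 $2=7 $3=0 $4=15 $5=6 $6=11 $7=3
PC=3  bne  $4, $1, L8        | $0=0 $1=0 $2=7 $3=0 $4=15 $5=6 $6=11 $7=3  [TAKEN]
PC=4  and  $2, $3, $1        | $0=0 $1=0 $2=0 $3=0 $4=15 $5=6 $6=11 $7=3
PC=8  slti  $1, $1, 6        | $0=0 $1=1 $2=0 $3=0 $4=15 $5=6 $6=11 $7=3
PC=9  and  $5, $0, $7        | $0=0 $1=1 $2=0 $3=0 $4=15 $5=0 $6=11 $7=3
PC=10 add  $6, $3, $0        | $0=0 $1=1 $2=0 $3=0 $4=15 $5=0 $6=0 $7=3

$0=0 $1=1 $2=0 $3=0 $4=15 $5=0 $6=0 $7=3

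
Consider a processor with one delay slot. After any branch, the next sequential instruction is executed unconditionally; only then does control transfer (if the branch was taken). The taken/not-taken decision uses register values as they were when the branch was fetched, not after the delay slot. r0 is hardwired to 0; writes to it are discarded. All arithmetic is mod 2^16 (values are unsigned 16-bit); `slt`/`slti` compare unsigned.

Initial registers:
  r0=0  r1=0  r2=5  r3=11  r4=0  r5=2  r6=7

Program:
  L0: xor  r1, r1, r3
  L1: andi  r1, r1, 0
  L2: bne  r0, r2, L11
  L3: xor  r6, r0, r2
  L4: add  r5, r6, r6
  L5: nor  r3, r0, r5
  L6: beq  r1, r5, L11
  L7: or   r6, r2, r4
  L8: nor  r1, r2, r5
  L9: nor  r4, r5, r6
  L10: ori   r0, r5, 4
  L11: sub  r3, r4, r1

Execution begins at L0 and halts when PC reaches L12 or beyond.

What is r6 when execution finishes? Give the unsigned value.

5

[0] xor  r1, r1, r3  →  {r0:0, r1:11, r2:5, r3:11, r4:0, r5:2, r6:7}
[1] andi  r1, r1, 0  →  {r0:0, r1:0, r2:5, r3:11, r4:0, r5:2, r6:7}
[2] bne  r0, r2, L11  →  {r0:0, r1:0, r2:5, r3:11, r4:0, r5:2, r6:7}  ⟨branch taken⟩
[3] xor  r6, r0, r2  →  {r0:0, r1:0, r2:5, r3:11, r4:0, r5:2, r6:5}
[11] sub  r3, r4, r1  →  {r0:0, r1:0, r2:5, r3:0, r4:0, r5:2, r6:5}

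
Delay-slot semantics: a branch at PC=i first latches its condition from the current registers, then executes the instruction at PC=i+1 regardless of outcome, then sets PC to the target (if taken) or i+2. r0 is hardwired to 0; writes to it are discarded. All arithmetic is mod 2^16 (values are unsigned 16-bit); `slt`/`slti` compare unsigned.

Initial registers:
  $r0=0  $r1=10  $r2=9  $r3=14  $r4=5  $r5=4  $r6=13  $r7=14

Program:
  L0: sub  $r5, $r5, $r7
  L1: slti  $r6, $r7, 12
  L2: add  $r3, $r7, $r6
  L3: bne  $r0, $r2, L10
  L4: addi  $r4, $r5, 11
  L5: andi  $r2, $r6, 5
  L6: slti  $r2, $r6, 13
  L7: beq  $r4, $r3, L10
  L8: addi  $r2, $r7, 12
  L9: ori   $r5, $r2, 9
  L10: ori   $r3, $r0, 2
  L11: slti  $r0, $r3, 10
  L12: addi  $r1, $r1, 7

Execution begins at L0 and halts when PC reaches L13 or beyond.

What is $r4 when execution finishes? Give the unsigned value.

  step pc=0: sub  $r5, $r5, $r7  regs=(0,10,9,14,5,65526,13,14)
  step pc=1: slti  $r6, $r7, 12  regs=(0,10,9,14,5,65526,0,14)
  step pc=2: add  $r3, $r7, $r6  regs=(0,10,9,14,5,65526,0,14)
  step pc=3: bne  $r0, $r2, L10  cond=T  regs=(0,10,9,14,5,65526,0,14)
  step pc=4: addi  $r4, $r5, 11  regs=(0,10,9,14,1,65526,0,14)
  step pc=10: ori   $r3, $r0, 2  regs=(0,10,9,2,1,65526,0,14)
  step pc=11: slti  $r0, $r3, 10  regs=(0,10,9,2,1,65526,0,14)
  step pc=12: addi  $r1, $r1, 7  regs=(0,17,9,2,1,65526,0,14)

1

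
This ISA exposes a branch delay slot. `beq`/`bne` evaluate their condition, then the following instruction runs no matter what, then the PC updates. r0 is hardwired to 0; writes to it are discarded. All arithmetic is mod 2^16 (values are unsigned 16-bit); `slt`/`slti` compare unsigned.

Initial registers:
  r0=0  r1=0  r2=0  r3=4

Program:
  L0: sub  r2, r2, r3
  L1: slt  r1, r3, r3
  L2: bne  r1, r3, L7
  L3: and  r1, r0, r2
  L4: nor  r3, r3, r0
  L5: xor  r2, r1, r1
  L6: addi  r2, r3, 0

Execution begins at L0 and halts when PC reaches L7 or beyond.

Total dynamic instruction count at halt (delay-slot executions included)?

4

#0 sub  r2, r2, r3 ; 0/0/65532/4
#1 slt  r1, r3, r3 ; 0/0/65532/4
#2 bne  r1, r3, L7 ; 0/0/65532/4 ; →target
#3 and  r1, r0, r2 ; 0/0/65532/4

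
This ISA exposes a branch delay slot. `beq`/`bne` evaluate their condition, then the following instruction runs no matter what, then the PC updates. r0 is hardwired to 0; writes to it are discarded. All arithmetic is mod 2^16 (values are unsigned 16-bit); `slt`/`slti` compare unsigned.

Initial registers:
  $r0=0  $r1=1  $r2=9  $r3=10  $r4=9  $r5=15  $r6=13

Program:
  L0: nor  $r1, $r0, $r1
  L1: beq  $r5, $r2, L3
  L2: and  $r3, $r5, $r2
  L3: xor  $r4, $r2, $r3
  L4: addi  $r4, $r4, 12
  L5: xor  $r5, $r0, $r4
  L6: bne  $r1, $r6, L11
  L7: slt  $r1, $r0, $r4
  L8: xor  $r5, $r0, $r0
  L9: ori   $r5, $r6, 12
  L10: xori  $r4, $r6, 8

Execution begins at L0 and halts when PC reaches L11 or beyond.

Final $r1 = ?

1

PC=0  nor  $r1, $r0, $r1     | $r0=0 $r1=65534 $r2=9 $r3=10 $r4=9 $r5=15 $r6=13
PC=1  beq  $r5, $r2, L3      | $r0=0 $r1=65534 $r2=9 $r3=10 $r4=9 $r5=15 $r6=13  [not taken]
PC=2  and  $r3, $r5, $r2     | $r0=0 $r1=65534 $r2=9 $r3=9 $r4=9 $r5=15 $r6=13
PC=3  xor  $r4, $r2, $r3     | $r0=0 $r1=65534 $r2=9 $r3=9 $r4=0 $r5=15 $r6=13
PC=4  addi  $r4, $r4, 12     | $r0=0 $r1=65534 $r2=9 $r3=9 $r4=12 $r5=15 $r6=13
PC=5  xor  $r5, $r0, $r4     | $r0=0 $r1=65534 $r2=9 $r3=9 $r4=12 $r5=12 $r6=13
PC=6  bne  $r1, $r6, L11     | $r0=0 $r1=65534 $r2=9 $r3=9 $r4=12 $r5=12 $r6=13  [TAKEN]
PC=7  slt  $r1, $r0, $r4     | $r0=0 $r1=1 $r2=9 $r3=9 $r4=12 $r5=12 $r6=13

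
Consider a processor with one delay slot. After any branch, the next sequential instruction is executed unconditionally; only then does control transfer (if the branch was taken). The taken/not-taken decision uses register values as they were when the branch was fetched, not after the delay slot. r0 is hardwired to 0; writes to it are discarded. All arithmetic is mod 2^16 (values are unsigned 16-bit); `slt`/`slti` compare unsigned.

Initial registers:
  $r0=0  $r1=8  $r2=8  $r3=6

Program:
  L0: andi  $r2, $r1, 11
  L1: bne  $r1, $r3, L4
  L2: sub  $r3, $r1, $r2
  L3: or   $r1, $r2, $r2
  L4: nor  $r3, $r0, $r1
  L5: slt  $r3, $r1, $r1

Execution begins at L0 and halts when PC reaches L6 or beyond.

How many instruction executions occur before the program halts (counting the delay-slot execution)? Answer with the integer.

5

#0 andi  $r2, $r1, 11 ; 0/8/8/6
#1 bne  $r1, $r3, L4 ; 0/8/8/6 ; →target
#2 sub  $r3, $r1, $r2 ; 0/8/8/0
#4 nor  $r3, $r0, $r1 ; 0/8/8/65527
#5 slt  $r3, $r1, $r1 ; 0/8/8/0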